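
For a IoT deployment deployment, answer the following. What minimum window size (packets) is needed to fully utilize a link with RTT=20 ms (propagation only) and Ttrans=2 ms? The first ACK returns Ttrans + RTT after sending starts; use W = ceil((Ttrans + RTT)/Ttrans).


Given: Ttrans = 2 ms, RTT = 20 ms (= 2 * Tprop, Tprop = 10 ms)
Time until first ACK returns = Ttrans + RTT = 2 + 20 = 22 ms
Need W * Ttrans >= Ttrans + RTT  ->  W >= (Ttrans + RTT) / Ttrans
(Ttrans + RTT) / Ttrans = 22 / 2 = 11
W_min = ceil(11) = 11

11


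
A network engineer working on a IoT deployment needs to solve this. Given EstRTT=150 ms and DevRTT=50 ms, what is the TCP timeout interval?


Given: EstRTT = 150 ms, DevRTT = 50 ms
Timeout = EstRTT + 4 * DevRTT
4 * DevRTT = 4 * 50 = 200
Timeout = 150 + 200 = 350 ms

350


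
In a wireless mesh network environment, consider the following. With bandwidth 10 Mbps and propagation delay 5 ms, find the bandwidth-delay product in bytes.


Given: bandwidth = 10 Mbps, delay = 5 ms
BDP in bits = 10 * 10^6 * 5 / 1000
BDP in bits = 50000
BDP in bytes = 50000 / 8 = 6250

6250


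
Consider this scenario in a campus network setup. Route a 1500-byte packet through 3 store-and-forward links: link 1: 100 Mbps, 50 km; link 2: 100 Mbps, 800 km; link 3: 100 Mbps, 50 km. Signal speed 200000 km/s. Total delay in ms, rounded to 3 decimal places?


Packet = 1500 bytes = 12000 bits. Store-and-forward: sum (t_trans + t_prop) per link.
Link 1: t_trans = 12000/(100*10^6) s = 0.1200 ms; t_prop = 50/200000 s = 0.2500 ms; subtotal = 0.3700 ms
Link 2: t_trans = 12000/(100*10^6) s = 0.1200 ms; t_prop = 800/200000 s = 4.0000 ms; subtotal = 4.1200 ms
Link 3: t_trans = 12000/(100*10^6) s = 0.1200 ms; t_prop = 50/200000 s = 0.2500 ms; subtotal = 0.3700 ms
End-to-end = 0.3700 + 4.1200 + 0.3700 = 4.8600 ms -> 4.860 ms (3 dp)

4.860


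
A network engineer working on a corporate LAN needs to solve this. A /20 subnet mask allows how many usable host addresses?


Given: subnet mask /20
Host bits = 32 - 20 = 12
Total addresses = 2^12 = 4096
Usable hosts = 4096 - 2 (network + broadcast) = 4094

4094


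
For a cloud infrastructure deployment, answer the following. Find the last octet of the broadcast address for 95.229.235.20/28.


Given: IP = 95.229.235.20, prefix = /28
Host bits = 32 - 28 = 4
Network last octet = 20 AND mask = 16
Host part size = 2^4 - 1 = 15
Broadcast last octet = 16 OR 15 = 31

31


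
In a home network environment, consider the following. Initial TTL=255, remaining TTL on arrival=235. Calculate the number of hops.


Given: initial TTL = 255, received TTL = 235
Hops = initial TTL - received TTL
Hops = 255 - 235 = 20

20


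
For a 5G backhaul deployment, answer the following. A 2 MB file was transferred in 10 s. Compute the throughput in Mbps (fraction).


Given: file = 2 MB, time = 10 s
File in Mb = 2 * 8 = 16 Mb
Throughput = 16 / 10 Mbps
Throughput = 8/5 Mbps

8/5


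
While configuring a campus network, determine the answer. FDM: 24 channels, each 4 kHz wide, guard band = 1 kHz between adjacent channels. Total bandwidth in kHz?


Given: 24 channels, 4 kHz each, guard = 1 kHz
Channel bandwidth = 24 * 4 = 96 kHz
Guard bands = 23 gaps * 1 kHz = 23 kHz
Total = 96 + 23 = 119 kHz

119


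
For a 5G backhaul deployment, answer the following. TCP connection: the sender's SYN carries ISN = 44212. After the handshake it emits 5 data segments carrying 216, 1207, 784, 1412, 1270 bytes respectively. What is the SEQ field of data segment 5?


The SYN occupies sequence number ISN = 44212, so the first data byte is ISN + 1 = 44213.
SEQ of data segment i = (ISN + 1) + sum of payload sizes of segments 1..i-1.
Segment 1: SEQ = 44213, payload = 216 bytes
Segment 2: SEQ = 44429, payload = 1207 bytes
Segment 3: SEQ = 45636, payload = 784 bytes
Segment 4: SEQ = 46420, payload = 1412 bytes
Segment 5: SEQ = 47832, payload = 1270 bytes
SEQ of segment 5 = 44213 + 216 + 1207 + 784 + 1412 = 47832

47832


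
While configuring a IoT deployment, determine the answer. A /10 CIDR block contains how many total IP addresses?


Given: CIDR prefix /10
Host bits = 32 - 10 = 22
Total addresses = 2^22 = 4194304

4194304


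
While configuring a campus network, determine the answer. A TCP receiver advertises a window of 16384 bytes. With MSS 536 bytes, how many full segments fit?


Given: RWND = 16384 bytes, MSS = 536 bytes
Full segments = floor(RWND / MSS)
Full segments = floor(16384 / 536)
Full segments = floor(30.5672) = 30

30


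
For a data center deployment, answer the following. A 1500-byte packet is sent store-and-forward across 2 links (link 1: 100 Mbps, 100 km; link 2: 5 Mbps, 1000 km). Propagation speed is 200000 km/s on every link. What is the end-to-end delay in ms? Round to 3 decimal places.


Packet = 1500 bytes = 12000 bits. Store-and-forward: sum (t_trans + t_prop) per link.
Link 1: t_trans = 12000/(100*10^6) s = 0.1200 ms; t_prop = 100/200000 s = 0.5000 ms; subtotal = 0.6200 ms
Link 2: t_trans = 12000/(5*10^6) s = 2.4000 ms; t_prop = 1000/200000 s = 5.0000 ms; subtotal = 7.4000 ms
End-to-end = 0.6200 + 7.4000 = 8.0200 ms -> 8.020 ms (3 dp)

8.020


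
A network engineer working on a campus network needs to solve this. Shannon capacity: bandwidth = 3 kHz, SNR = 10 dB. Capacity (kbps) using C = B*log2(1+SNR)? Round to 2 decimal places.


Given: B = 3 kHz, SNR = 10 dB
SNR linear = 10^(10/10) = 10
1 + SNR = 11
log2(11) = 3.4594316186
C = 3 * 1000 * 3.4594316186 = 10378.2949 bps
C = 10.378295 kbps -> 10.38 kbps (2 dp)

10.38


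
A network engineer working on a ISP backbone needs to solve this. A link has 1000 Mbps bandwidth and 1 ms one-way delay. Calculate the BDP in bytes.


Given: bandwidth = 1000 Mbps, delay = 1 ms
BDP in bits = 1000 * 10^6 * 1 / 1000
BDP in bits = 1000000
BDP in bytes = 1000000 / 8 = 125000

125000


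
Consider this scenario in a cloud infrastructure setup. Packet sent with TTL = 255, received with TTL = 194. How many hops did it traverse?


Given: initial TTL = 255, received TTL = 194
Hops = initial TTL - received TTL
Hops = 255 - 194 = 61

61


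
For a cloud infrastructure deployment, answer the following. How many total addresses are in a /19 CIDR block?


Given: CIDR prefix /19
Host bits = 32 - 19 = 13
Total addresses = 2^13 = 8192

8192


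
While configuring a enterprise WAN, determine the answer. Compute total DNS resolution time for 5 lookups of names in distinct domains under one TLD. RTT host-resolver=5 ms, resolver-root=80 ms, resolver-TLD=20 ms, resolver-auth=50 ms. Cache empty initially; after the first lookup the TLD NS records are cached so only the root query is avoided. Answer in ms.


Lookup 1 (cold cache): local + root + TLD + auth = 5 + 80 + 20 + 50 = 155 ms
Lookups 2..5 (TLD NS cached -> skip root; new domain -> still ask TLD and auth): local + TLD + auth = 5 + 20 + 50 = 75 ms each
Remaining 4 lookups: 4 * 75 = 300 ms
Total = 155 + 300 = 455 ms

455


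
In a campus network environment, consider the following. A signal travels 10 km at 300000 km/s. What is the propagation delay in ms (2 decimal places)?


Given: distance = 10 km, speed = 300000 km/s
Delay = distance / speed = 10 / 300000 seconds
Delay in ms = 10 * 1000 / 300000
Delay = 0.0333 ms
Rounded to 2 dp = 0.03 ms

0.03


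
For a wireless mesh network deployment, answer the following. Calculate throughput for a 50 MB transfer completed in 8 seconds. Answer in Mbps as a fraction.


Given: file = 50 MB, time = 8 s
File in Mb = 50 * 8 = 400 Mb
Throughput = 400 / 8 Mbps
Throughput = 50 Mbps

50


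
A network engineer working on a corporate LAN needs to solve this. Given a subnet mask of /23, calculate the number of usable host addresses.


Given: subnet mask /23
Host bits = 32 - 23 = 9
Total addresses = 2^9 = 512
Usable hosts = 512 - 2 (network + broadcast) = 510

510


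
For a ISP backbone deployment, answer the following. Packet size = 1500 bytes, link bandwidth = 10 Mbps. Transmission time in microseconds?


Given: packet = 1500 bytes, bandwidth = 10 Mbps
Packet in bits = 1500 * 8 = 12000 bits
Bandwidth = 10 * 10^6 = 10000000 bps
Time = 12000 / 10000000 seconds
Time in us = 12000 * 10^6 / 10000000 = 1200

1200


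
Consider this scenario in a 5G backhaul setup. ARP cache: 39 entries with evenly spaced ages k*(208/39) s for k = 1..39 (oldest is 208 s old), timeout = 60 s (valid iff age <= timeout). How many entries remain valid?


Ages are k * 208/39 s for k = 1..39 (spacing = 5.3333 s).
Entry k is valid iff k * 208/39 <= 60 iff k <= 39 * 60 / 208 = 11.2500
n_valid = floor(11.2500) = 11
(n_stale = 39 - 11 = 28)

11


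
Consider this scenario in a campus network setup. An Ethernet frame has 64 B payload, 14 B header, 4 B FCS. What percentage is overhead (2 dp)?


Given: payload = 64 B, header = 14 B, trailer = 4 B
Overhead bytes = header + trailer = 14 + 4 = 18
Total frame = payload + overhead = 64 + 18 = 82
Overhead % = 18 / 82 * 100 = 21.9512% -> 21.95% (2 dp)

21.95


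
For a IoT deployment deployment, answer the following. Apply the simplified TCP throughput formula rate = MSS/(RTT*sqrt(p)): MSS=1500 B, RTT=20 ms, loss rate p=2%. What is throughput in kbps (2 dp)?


Given: MSS = 1500 bytes, RTT = 20 ms, loss = 2%
RTT in seconds = 20 / 1000 = 0.02
Loss rate = 2% = 0.02
sqrt(loss) = sqrt(0.02) = 0.141421356237
Throughput (bytes/s) = 1500 / (0.02 * 0.141421356237) = 530330.0859
Throughput (kbps) = 530330.0859 * 8 / 1000 = 4242.640687 -> 4242.64 kbps (2 dp)

4242.64


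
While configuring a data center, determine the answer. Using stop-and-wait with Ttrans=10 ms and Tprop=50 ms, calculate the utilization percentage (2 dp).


Given: Ttrans = 10 ms, Tprop = 50 ms
RTT = 2 * Tprop = 2 * 50 = 100 ms
U = Ttrans / (Ttrans + RTT)
U = 10 / (10 + 100)
U = 10 / 110 = 0.090909
U% = 9.09%

9.09


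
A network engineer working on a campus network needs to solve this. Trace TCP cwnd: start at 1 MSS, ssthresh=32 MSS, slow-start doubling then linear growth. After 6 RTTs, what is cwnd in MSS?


RTT 0: cwnd = 1 MSS (initial)
RTT 1: cwnd = 2 MSS (slow start, doubled)
RTT 2: cwnd = 4 MSS (slow start, doubled)
RTT 3: cwnd = 8 MSS (slow start, doubled)
RTT 4: cwnd = 16 MSS (slow start, doubled)
RTT 5: cwnd = 32 MSS (slow start, doubled)
RTT 6: cwnd = 33 MSS (congestion avoidance, +1)

33


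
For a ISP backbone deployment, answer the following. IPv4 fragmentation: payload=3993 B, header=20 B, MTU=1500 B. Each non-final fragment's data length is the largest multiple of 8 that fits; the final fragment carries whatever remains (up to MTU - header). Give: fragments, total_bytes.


Max data per non-final fragment = floor((MTU - header)/8)*8 = floor((1500 - 20)/8)*8 = floor(1480/8)*8 = 1480 B
Final fragment needs no 8-byte alignment: it can carry up to MTU - header = 1480 B
Non-final fragments needed = ceil((payload - 1480) / 1480) = ceil(2513/1480) = ceil(1.6980) = 2
Number of fragments = 2 + 1 = 3
Fragment sizes (data): 2 * 1480 B + 1033 B (last, 1033 <= 1480 OK)
Total bytes sent = payload + n_frags * header = 3993 + 3*20 = 3993 + 60 = 4053 B

3, 4053


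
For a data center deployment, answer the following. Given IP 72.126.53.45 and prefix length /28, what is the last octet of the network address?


Given: IP = 72.126.53.45, prefix = /28
Subnet mask = 255.255.255.240
Last octet of IP: 45
Last octet of mask: 240
Network last octet = 45 AND 240 = 32

32


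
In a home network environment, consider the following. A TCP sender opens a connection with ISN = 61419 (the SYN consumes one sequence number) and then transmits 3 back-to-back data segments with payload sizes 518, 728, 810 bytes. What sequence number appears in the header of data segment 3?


The SYN occupies sequence number ISN = 61419, so the first data byte is ISN + 1 = 61420.
SEQ of data segment i = (ISN + 1) + sum of payload sizes of segments 1..i-1.
Segment 1: SEQ = 61420, payload = 518 bytes
Segment 2: SEQ = 61938, payload = 728 bytes
Segment 3: SEQ = 62666, payload = 810 bytes
SEQ of segment 3 = 61420 + 518 + 728 = 62666

62666


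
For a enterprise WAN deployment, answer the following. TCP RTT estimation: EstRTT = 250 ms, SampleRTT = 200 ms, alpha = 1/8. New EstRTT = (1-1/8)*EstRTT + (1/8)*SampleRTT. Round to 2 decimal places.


Given: EstRTT = 250 ms, SampleRTT = 200 ms, alpha = 1/8
New EstRTT = (1 - alpha) * EstRTT + alpha * SampleRTT
(7/8) * 250 = 218.75
(1/8) * 200 = 25
New EstRTT = 218.75 + 25 = 243.75 ms -> 243.75 ms (2 dp)

243.75


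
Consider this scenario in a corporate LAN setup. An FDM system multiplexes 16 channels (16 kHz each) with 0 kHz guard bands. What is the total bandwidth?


Given: 16 channels, 16 kHz each, guard = 0 kHz
Channel bandwidth = 16 * 16 = 256 kHz
Guard bands = 15 gaps * 0 kHz = 0 kHz
Total = 256 + 0 = 256 kHz

256


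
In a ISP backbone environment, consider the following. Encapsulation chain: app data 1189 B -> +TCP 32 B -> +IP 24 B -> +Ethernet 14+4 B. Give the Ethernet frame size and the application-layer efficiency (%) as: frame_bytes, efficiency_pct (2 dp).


TCP segment = 1189 + 32 = 1221 B
IP packet = 1221 + 24 = 1245 B
Ethernet frame = 1245 + 14 + 4 = 1263 B
Efficiency = app / frame = 1189 / 1263 = 0.941409 = 94.1409% -> 94.14% (2 dp)

1263, 94.14


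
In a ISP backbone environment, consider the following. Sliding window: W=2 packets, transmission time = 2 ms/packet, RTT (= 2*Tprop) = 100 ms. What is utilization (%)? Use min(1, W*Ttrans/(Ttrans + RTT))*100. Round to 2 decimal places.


Given: W = 2, Ttrans = 2 ms, RTT = 100 ms (= 2 * Tprop, Tprop = 50 ms)
Cycle time = Ttrans + RTT = 2 + 100 = 102 ms (first packet sent until its ACK returns)
W * Ttrans = 2 * 2 = 4 ms of sending per cycle
W * Ttrans / (Ttrans + RTT) = 4 / 102 = 0.039216
U = min(1, 0.039216) = 0.039216
U% = 3.92%

3.92


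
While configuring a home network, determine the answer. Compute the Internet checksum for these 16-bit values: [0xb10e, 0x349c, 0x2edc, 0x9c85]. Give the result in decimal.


Given words: [0xb10e, 0x349c, 0x2edc, 0x9c85]
Step 1: Sum all words
Raw sum = 45326 + 13468 + 11996 + 40069 = 110859
Step 2: Fold carry: (45323 + 1) = 45324
One's complement = ~45324 & 0xFFFF = 20211

20211


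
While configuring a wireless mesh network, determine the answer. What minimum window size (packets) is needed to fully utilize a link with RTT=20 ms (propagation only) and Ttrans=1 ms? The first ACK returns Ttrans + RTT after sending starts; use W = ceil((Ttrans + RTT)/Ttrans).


Given: Ttrans = 1 ms, RTT = 20 ms (= 2 * Tprop, Tprop = 10 ms)
Time until first ACK returns = Ttrans + RTT = 1 + 20 = 21 ms
Need W * Ttrans >= Ttrans + RTT  ->  W >= (Ttrans + RTT) / Ttrans
(Ttrans + RTT) / Ttrans = 21 / 1 = 21
W_min = ceil(21) = 21

21


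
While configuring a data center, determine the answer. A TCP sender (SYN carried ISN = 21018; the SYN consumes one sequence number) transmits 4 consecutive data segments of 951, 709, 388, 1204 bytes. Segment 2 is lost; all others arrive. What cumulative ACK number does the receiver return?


SYN uses sequence number 21018; first data byte = ISN + 1 = 21019.
Segment 1: SEQ = 21019, len = 951 B, covers [21019, 21969]
Segment 2: SEQ = 21970, len = 709 B, covers [21970, 22678] [LOST]
Segment 3: SEQ = 22679, len = 388 B, covers [22679, 23066]
Segment 4: SEQ = 23067, len = 1204 B, covers [23067, 24270]
In-order data received: bytes [21019, 21969] (segments 1..1).
Segment 2 missing -> gap begins at byte 21970; later segments buffered out of order.
Cumulative ACK = next expected in-order byte = 21019 + 951 = 21970

21970


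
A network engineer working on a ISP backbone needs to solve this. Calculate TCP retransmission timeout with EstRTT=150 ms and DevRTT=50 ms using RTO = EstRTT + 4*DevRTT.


Given: EstRTT = 150 ms, DevRTT = 50 ms
Timeout = EstRTT + 4 * DevRTT
4 * DevRTT = 4 * 50 = 200
Timeout = 150 + 200 = 350 ms

350


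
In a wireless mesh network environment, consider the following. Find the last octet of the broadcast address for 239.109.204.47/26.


Given: IP = 239.109.204.47, prefix = /26
Host bits = 32 - 26 = 6
Network last octet = 47 AND mask = 0
Host part size = 2^6 - 1 = 63
Broadcast last octet = 0 OR 63 = 63

63


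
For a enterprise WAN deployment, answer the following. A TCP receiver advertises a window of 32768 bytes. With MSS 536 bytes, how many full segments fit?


Given: RWND = 32768 bytes, MSS = 536 bytes
Full segments = floor(RWND / MSS)
Full segments = floor(32768 / 536)
Full segments = floor(61.1343) = 61

61


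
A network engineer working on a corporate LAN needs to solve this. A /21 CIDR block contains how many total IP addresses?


Given: CIDR prefix /21
Host bits = 32 - 21 = 11
Total addresses = 2^11 = 2048

2048


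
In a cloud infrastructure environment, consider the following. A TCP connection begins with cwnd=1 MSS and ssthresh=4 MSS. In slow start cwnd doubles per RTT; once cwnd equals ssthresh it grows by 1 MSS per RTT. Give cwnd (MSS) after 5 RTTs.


RTT 0: cwnd = 1 MSS (initial)
RTT 1: cwnd = 2 MSS (slow start, doubled)
RTT 2: cwnd = 4 MSS (slow start, doubled)
RTT 3: cwnd = 5 MSS (congestion avoidance, +1)
RTT 4: cwnd = 6 MSS (congestion avoidance, +1)
RTT 5: cwnd = 7 MSS (congestion avoidance, +1)

7


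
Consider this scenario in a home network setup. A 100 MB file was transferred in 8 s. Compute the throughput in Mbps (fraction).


Given: file = 100 MB, time = 8 s
File in Mb = 100 * 8 = 800 Mb
Throughput = 800 / 8 Mbps
Throughput = 100 Mbps

100


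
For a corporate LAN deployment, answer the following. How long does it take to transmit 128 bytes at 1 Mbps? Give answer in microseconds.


Given: packet = 128 bytes, bandwidth = 1 Mbps
Packet in bits = 128 * 8 = 1024 bits
Bandwidth = 1 * 10^6 = 1000000 bps
Time = 1024 / 1000000 seconds
Time in us = 1024 * 10^6 / 1000000 = 1024

1024


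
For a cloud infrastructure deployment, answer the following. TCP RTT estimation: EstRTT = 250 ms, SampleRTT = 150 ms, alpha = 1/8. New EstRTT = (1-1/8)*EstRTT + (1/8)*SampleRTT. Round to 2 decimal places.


Given: EstRTT = 250 ms, SampleRTT = 150 ms, alpha = 1/8
New EstRTT = (1 - alpha) * EstRTT + alpha * SampleRTT
(7/8) * 250 = 218.75
(1/8) * 150 = 18.75
New EstRTT = 218.75 + 18.75 = 237.5 ms -> 237.50 ms (2 dp)

237.50


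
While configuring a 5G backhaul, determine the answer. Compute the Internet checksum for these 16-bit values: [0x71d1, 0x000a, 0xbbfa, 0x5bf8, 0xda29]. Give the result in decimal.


Given words: [0x71d1, 0x000a, 0xbbfa, 0x5bf8, 0xda29]
Step 1: Sum all words
Raw sum = 29137 + 10 + 48122 + 23544 + 55849 = 156662
Step 2: Fold carry: (25590 + 2) = 25592
One's complement = ~25592 & 0xFFFF = 39943

39943


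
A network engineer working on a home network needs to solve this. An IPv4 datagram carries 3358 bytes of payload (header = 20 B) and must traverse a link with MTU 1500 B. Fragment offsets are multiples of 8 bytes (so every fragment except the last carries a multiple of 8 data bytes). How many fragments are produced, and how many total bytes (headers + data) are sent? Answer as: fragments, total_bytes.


Max data per non-final fragment = floor((MTU - header)/8)*8 = floor((1500 - 20)/8)*8 = floor(1480/8)*8 = 1480 B
Final fragment needs no 8-byte alignment: it can carry up to MTU - header = 1480 B
Non-final fragments needed = ceil((payload - 1480) / 1480) = ceil(1878/1480) = ceil(1.2689) = 2
Number of fragments = 2 + 1 = 3
Fragment sizes (data): 2 * 1480 B + 398 B (last, 398 <= 1480 OK)
Total bytes sent = payload + n_frags * header = 3358 + 3*20 = 3358 + 60 = 3418 B

3, 3418


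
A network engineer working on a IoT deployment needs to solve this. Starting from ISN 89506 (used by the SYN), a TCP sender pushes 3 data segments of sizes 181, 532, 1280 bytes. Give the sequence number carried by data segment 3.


The SYN occupies sequence number ISN = 89506, so the first data byte is ISN + 1 = 89507.
SEQ of data segment i = (ISN + 1) + sum of payload sizes of segments 1..i-1.
Segment 1: SEQ = 89507, payload = 181 bytes
Segment 2: SEQ = 89688, payload = 532 bytes
Segment 3: SEQ = 90220, payload = 1280 bytes
SEQ of segment 3 = 89507 + 181 + 532 = 90220

90220


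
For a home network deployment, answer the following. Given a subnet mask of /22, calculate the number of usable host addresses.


Given: subnet mask /22
Host bits = 32 - 22 = 10
Total addresses = 2^10 = 1024
Usable hosts = 1024 - 2 (network + broadcast) = 1022

1022


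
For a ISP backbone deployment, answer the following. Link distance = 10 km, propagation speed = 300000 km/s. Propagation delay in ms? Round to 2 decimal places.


Given: distance = 10 km, speed = 300000 km/s
Delay = distance / speed = 10 / 300000 seconds
Delay in ms = 10 * 1000 / 300000
Delay = 0.0333 ms
Rounded to 2 dp = 0.03 ms

0.03


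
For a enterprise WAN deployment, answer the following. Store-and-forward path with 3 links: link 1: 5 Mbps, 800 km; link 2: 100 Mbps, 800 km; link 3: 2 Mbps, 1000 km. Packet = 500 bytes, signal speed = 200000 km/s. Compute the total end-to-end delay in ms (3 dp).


Packet = 500 bytes = 4000 bits. Store-and-forward: sum (t_trans + t_prop) per link.
Link 1: t_trans = 4000/(5*10^6) s = 0.8000 ms; t_prop = 800/200000 s = 4.0000 ms; subtotal = 4.8000 ms
Link 2: t_trans = 4000/(100*10^6) s = 0.0400 ms; t_prop = 800/200000 s = 4.0000 ms; subtotal = 4.0400 ms
Link 3: t_trans = 4000/(2*10^6) s = 2.0000 ms; t_prop = 1000/200000 s = 5.0000 ms; subtotal = 7.0000 ms
End-to-end = 4.8000 + 4.0400 + 7.0000 = 15.8400 ms -> 15.840 ms (3 dp)

15.840


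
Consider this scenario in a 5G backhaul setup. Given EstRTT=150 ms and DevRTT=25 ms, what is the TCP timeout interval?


Given: EstRTT = 150 ms, DevRTT = 25 ms
Timeout = EstRTT + 4 * DevRTT
4 * DevRTT = 4 * 25 = 100
Timeout = 150 + 100 = 250 ms

250


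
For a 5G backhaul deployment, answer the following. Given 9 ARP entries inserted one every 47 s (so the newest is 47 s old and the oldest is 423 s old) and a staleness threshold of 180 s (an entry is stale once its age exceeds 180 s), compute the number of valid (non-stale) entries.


Ages are k * 423/9 s for k = 1..9 (spacing = 47.0000 s).
Entry k is valid iff k * 423/9 <= 180 iff k <= 9 * 180 / 423 = 3.8298
n_valid = floor(3.8298) = 3
(n_stale = 9 - 3 = 6)

3


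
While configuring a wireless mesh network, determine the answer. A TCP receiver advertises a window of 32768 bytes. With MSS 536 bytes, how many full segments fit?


Given: RWND = 32768 bytes, MSS = 536 bytes
Full segments = floor(RWND / MSS)
Full segments = floor(32768 / 536)
Full segments = floor(61.1343) = 61

61


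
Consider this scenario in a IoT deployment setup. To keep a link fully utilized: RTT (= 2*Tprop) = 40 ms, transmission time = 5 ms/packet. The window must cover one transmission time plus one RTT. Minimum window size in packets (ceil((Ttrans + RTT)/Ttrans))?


Given: Ttrans = 5 ms, RTT = 40 ms (= 2 * Tprop, Tprop = 20 ms)
Time until first ACK returns = Ttrans + RTT = 5 + 40 = 45 ms
Need W * Ttrans >= Ttrans + RTT  ->  W >= (Ttrans + RTT) / Ttrans
(Ttrans + RTT) / Ttrans = 45 / 5 = 9
W_min = ceil(9) = 9

9


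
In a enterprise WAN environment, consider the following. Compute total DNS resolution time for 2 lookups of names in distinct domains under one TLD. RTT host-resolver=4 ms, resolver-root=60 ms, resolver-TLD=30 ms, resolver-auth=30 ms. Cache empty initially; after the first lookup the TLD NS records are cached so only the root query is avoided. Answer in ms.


Lookup 1 (cold cache): local + root + TLD + auth = 4 + 60 + 30 + 30 = 124 ms
Lookups 2..2 (TLD NS cached -> skip root; new domain -> still ask TLD and auth): local + TLD + auth = 4 + 30 + 30 = 64 ms each
Remaining 1 lookups: 1 * 64 = 64 ms
Total = 124 + 64 = 188 ms

188


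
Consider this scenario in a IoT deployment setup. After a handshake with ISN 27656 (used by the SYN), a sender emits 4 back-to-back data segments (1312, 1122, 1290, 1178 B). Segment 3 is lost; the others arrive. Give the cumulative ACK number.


SYN uses sequence number 27656; first data byte = ISN + 1 = 27657.
Segment 1: SEQ = 27657, len = 1312 B, covers [27657, 28968]
Segment 2: SEQ = 28969, len = 1122 B, covers [28969, 30090]
Segment 3: SEQ = 30091, len = 1290 B, covers [30091, 31380] [LOST]
Segment 4: SEQ = 31381, len = 1178 B, covers [31381, 32558]
In-order data received: bytes [27657, 30090] (segments 1..2).
Segment 3 missing -> gap begins at byte 30091; later segments buffered out of order.
Cumulative ACK = next expected in-order byte = 27657 + 1312 + 1122 = 30091

30091


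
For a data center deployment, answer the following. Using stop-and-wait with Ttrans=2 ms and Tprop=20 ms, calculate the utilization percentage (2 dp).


Given: Ttrans = 2 ms, Tprop = 20 ms
RTT = 2 * Tprop = 2 * 20 = 40 ms
U = Ttrans / (Ttrans + RTT)
U = 2 / (2 + 40)
U = 2 / 42 = 0.047619
U% = 4.76%

4.76


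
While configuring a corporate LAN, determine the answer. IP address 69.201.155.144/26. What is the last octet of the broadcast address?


Given: IP = 69.201.155.144, prefix = /26
Host bits = 32 - 26 = 6
Network last octet = 144 AND mask = 128
Host part size = 2^6 - 1 = 63
Broadcast last octet = 128 OR 63 = 191

191


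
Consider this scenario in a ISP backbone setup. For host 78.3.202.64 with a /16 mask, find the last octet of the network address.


Given: IP = 78.3.202.64, prefix = /16
Subnet mask = 255.255.0.0
Last octet of IP: 64
Last octet of mask: 0
Network last octet = 64 AND 0 = 0

0


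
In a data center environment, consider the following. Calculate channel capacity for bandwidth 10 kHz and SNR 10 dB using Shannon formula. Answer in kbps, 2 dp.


Given: B = 10 kHz, SNR = 10 dB
SNR linear = 10^(10/10) = 10
1 + SNR = 11
log2(11) = 3.4594316186
C = 10 * 1000 * 3.4594316186 = 34594.3162 bps
C = 34.594316 kbps -> 34.59 kbps (2 dp)

34.59


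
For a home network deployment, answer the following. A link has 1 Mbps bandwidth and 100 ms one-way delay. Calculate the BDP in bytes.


Given: bandwidth = 1 Mbps, delay = 100 ms
BDP in bits = 1 * 10^6 * 100 / 1000
BDP in bits = 100000
BDP in bytes = 100000 / 8 = 12500

12500


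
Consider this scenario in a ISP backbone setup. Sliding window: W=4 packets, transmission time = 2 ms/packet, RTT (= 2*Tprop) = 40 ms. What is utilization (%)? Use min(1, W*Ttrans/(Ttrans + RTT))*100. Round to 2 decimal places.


Given: W = 4, Ttrans = 2 ms, RTT = 40 ms (= 2 * Tprop, Tprop = 20 ms)
Cycle time = Ttrans + RTT = 2 + 40 = 42 ms (first packet sent until its ACK returns)
W * Ttrans = 4 * 2 = 8 ms of sending per cycle
W * Ttrans / (Ttrans + RTT) = 8 / 42 = 0.190476
U = min(1, 0.190476) = 0.190476
U% = 19.05%

19.05


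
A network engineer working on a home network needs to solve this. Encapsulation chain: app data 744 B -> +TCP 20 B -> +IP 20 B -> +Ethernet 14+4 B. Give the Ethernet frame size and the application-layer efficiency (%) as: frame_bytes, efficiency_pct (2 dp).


TCP segment = 744 + 20 = 764 B
IP packet = 764 + 20 = 784 B
Ethernet frame = 784 + 14 + 4 = 802 B
Efficiency = app / frame = 744 / 802 = 0.927681 = 92.7681% -> 92.77% (2 dp)

802, 92.77


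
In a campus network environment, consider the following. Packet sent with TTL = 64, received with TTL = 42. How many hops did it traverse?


Given: initial TTL = 64, received TTL = 42
Hops = initial TTL - received TTL
Hops = 64 - 42 = 22

22


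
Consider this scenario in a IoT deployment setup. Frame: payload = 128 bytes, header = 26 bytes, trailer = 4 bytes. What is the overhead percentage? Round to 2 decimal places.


Given: payload = 128 B, header = 26 B, trailer = 4 B
Overhead bytes = header + trailer = 26 + 4 = 30
Total frame = payload + overhead = 128 + 30 = 158
Overhead % = 30 / 158 * 100 = 18.9873% -> 18.99% (2 dp)

18.99


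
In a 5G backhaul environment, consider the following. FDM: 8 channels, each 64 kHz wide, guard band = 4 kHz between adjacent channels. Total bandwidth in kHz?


Given: 8 channels, 64 kHz each, guard = 4 kHz
Channel bandwidth = 8 * 64 = 512 kHz
Guard bands = 7 gaps * 4 kHz = 28 kHz
Total = 512 + 28 = 540 kHz

540


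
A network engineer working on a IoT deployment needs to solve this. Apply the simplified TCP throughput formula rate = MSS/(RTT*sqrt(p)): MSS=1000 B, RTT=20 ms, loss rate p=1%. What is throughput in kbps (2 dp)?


Given: MSS = 1000 bytes, RTT = 20 ms, loss = 1%
RTT in seconds = 20 / 1000 = 0.02
Loss rate = 1% = 0.01
sqrt(loss) = sqrt(0.01) = 0.1
Throughput (bytes/s) = 1000 / (0.02 * 0.1) = 500000.0000
Throughput (kbps) = 500000.0000 * 8 / 1000 = 4000.000000 -> 4000.00 kbps (2 dp)

4000.00


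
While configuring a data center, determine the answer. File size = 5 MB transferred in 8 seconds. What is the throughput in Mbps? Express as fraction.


Given: file = 5 MB, time = 8 s
File in Mb = 5 * 8 = 40 Mb
Throughput = 40 / 8 Mbps
Throughput = 5 Mbps

5


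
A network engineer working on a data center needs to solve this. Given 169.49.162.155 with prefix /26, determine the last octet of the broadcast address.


Given: IP = 169.49.162.155, prefix = /26
Host bits = 32 - 26 = 6
Network last octet = 155 AND mask = 128
Host part size = 2^6 - 1 = 63
Broadcast last octet = 128 OR 63 = 191

191


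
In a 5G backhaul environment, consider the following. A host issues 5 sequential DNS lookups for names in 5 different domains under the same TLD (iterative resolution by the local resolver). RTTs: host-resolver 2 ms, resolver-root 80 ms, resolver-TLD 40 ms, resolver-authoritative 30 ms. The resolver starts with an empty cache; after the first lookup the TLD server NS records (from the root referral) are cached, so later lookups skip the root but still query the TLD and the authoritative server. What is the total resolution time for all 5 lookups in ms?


Lookup 1 (cold cache): local + root + TLD + auth = 2 + 80 + 40 + 30 = 152 ms
Lookups 2..5 (TLD NS cached -> skip root; new domain -> still ask TLD and auth): local + TLD + auth = 2 + 40 + 30 = 72 ms each
Remaining 4 lookups: 4 * 72 = 288 ms
Total = 152 + 288 = 440 ms

440


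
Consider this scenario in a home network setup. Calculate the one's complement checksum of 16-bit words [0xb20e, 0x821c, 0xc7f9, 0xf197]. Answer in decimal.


Given words: [0xb20e, 0x821c, 0xc7f9, 0xf197]
Step 1: Sum all words
Raw sum = 45582 + 33308 + 51193 + 61847 = 191930
Step 2: Fold carry: (60858 + 2) = 60860
One's complement = ~60860 & 0xFFFF = 4675

4675


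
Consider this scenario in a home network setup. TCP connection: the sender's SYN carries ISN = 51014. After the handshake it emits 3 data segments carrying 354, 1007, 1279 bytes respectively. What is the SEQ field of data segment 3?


The SYN occupies sequence number ISN = 51014, so the first data byte is ISN + 1 = 51015.
SEQ of data segment i = (ISN + 1) + sum of payload sizes of segments 1..i-1.
Segment 1: SEQ = 51015, payload = 354 bytes
Segment 2: SEQ = 51369, payload = 1007 bytes
Segment 3: SEQ = 52376, payload = 1279 bytes
SEQ of segment 3 = 51015 + 354 + 1007 = 52376

52376


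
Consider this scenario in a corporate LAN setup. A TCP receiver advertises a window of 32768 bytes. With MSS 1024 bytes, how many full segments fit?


Given: RWND = 32768 bytes, MSS = 1024 bytes
Full segments = floor(RWND / MSS)
Full segments = floor(32768 / 1024)
Full segments = floor(32.0) = 32

32


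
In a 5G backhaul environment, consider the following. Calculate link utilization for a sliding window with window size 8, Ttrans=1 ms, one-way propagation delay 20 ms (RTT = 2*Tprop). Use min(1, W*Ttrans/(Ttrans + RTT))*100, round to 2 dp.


Given: W = 8, Ttrans = 1 ms, RTT = 40 ms (= 2 * Tprop, Tprop = 20 ms)
Cycle time = Ttrans + RTT = 1 + 40 = 41 ms (first packet sent until its ACK returns)
W * Ttrans = 8 * 1 = 8 ms of sending per cycle
W * Ttrans / (Ttrans + RTT) = 8 / 41 = 0.195122
U = min(1, 0.195122) = 0.195122
U% = 19.51%

19.51


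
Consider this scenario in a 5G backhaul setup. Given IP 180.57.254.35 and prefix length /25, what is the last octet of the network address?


Given: IP = 180.57.254.35, prefix = /25
Subnet mask = 255.255.255.128
Last octet of IP: 35
Last octet of mask: 128
Network last octet = 35 AND 128 = 0

0


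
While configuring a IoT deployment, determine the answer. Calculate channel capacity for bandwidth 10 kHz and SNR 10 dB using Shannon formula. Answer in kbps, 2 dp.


Given: B = 10 kHz, SNR = 10 dB
SNR linear = 10^(10/10) = 10
1 + SNR = 11
log2(11) = 3.4594316186
C = 10 * 1000 * 3.4594316186 = 34594.3162 bps
C = 34.594316 kbps -> 34.59 kbps (2 dp)

34.59


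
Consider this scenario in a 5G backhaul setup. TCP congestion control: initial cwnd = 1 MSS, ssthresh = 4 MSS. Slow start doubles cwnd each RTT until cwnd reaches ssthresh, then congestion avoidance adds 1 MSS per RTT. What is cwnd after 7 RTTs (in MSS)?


RTT 0: cwnd = 1 MSS (initial)
RTT 1: cwnd = 2 MSS (slow start, doubled)
RTT 2: cwnd = 4 MSS (slow start, doubled)
RTT 3: cwnd = 5 MSS (congestion avoidance, +1)
RTT 4: cwnd = 6 MSS (congestion avoidance, +1)
RTT 5: cwnd = 7 MSS (congestion avoidance, +1)
RTT 6: cwnd = 8 MSS (congestion avoidance, +1)
RTT 7: cwnd = 9 MSS (congestion avoidance, +1)

9


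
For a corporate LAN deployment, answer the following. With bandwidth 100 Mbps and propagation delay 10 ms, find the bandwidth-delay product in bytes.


Given: bandwidth = 100 Mbps, delay = 10 ms
BDP in bits = 100 * 10^6 * 10 / 1000
BDP in bits = 1000000
BDP in bytes = 1000000 / 8 = 125000

125000


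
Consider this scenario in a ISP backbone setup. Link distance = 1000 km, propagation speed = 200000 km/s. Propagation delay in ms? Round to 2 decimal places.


Given: distance = 1000 km, speed = 200000 km/s
Delay = distance / speed = 1000 / 200000 seconds
Delay in ms = 1000 * 1000 / 200000
Delay = 5.0000 ms
Rounded to 2 dp = 5.00 ms

5.00


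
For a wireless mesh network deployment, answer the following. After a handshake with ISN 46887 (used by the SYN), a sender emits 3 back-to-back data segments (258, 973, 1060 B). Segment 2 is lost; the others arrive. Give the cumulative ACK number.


SYN uses sequence number 46887; first data byte = ISN + 1 = 46888.
Segment 1: SEQ = 46888, len = 258 B, covers [46888, 47145]
Segment 2: SEQ = 47146, len = 973 B, covers [47146, 48118] [LOST]
Segment 3: SEQ = 48119, len = 1060 B, covers [48119, 49178]
In-order data received: bytes [46888, 47145] (segments 1..1).
Segment 2 missing -> gap begins at byte 47146; later segments buffered out of order.
Cumulative ACK = next expected in-order byte = 46888 + 258 = 47146

47146


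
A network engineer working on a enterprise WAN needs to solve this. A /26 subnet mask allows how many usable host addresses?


Given: subnet mask /26
Host bits = 32 - 26 = 6
Total addresses = 2^6 = 64
Usable hosts = 64 - 2 (network + broadcast) = 62

62


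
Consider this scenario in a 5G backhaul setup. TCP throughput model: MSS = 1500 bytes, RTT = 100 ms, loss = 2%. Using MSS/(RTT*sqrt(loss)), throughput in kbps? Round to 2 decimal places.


Given: MSS = 1500 bytes, RTT = 100 ms, loss = 2%
RTT in seconds = 100 / 1000 = 0.1
Loss rate = 2% = 0.02
sqrt(loss) = sqrt(0.02) = 0.141421356237
Throughput (bytes/s) = 1500 / (0.1 * 0.141421356237) = 106066.0172
Throughput (kbps) = 106066.0172 * 8 / 1000 = 848.528137 -> 848.53 kbps (2 dp)

848.53


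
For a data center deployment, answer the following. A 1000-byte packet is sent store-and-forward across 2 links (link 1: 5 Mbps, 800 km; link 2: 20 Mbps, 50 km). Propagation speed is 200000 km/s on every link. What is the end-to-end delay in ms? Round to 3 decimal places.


Packet = 1000 bytes = 8000 bits. Store-and-forward: sum (t_trans + t_prop) per link.
Link 1: t_trans = 8000/(5*10^6) s = 1.6000 ms; t_prop = 800/200000 s = 4.0000 ms; subtotal = 5.6000 ms
Link 2: t_trans = 8000/(20*10^6) s = 0.4000 ms; t_prop = 50/200000 s = 0.2500 ms; subtotal = 0.6500 ms
End-to-end = 5.6000 + 0.6500 = 6.2500 ms -> 6.250 ms (3 dp)

6.250


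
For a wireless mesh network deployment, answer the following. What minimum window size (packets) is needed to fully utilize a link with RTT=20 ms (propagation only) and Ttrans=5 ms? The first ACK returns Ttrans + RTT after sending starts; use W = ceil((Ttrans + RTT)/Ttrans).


Given: Ttrans = 5 ms, RTT = 20 ms (= 2 * Tprop, Tprop = 10 ms)
Time until first ACK returns = Ttrans + RTT = 5 + 20 = 25 ms
Need W * Ttrans >= Ttrans + RTT  ->  W >= (Ttrans + RTT) / Ttrans
(Ttrans + RTT) / Ttrans = 25 / 5 = 5
W_min = ceil(5) = 5

5


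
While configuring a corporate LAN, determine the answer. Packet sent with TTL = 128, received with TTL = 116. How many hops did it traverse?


Given: initial TTL = 128, received TTL = 116
Hops = initial TTL - received TTL
Hops = 128 - 116 = 12

12


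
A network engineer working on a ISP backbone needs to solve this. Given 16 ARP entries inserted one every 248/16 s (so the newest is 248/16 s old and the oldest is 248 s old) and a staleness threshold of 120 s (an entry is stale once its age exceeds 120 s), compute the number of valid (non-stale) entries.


Ages are k * 248/16 s for k = 1..16 (spacing = 15.5000 s).
Entry k is valid iff k * 248/16 <= 120 iff k <= 16 * 120 / 248 = 7.7419
n_valid = floor(7.7419) = 7
(n_stale = 16 - 7 = 9)

7


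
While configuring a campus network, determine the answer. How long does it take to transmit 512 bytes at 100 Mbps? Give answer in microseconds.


Given: packet = 512 bytes, bandwidth = 100 Mbps
Packet in bits = 512 * 8 = 4096 bits
Bandwidth = 100 * 10^6 = 100000000 bps
Time = 4096 / 100000000 seconds
Time in us = 4096 * 10^6 / 100000000 = 40.96

40.96


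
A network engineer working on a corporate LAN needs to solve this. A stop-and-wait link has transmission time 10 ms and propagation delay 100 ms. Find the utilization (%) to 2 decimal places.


Given: Ttrans = 10 ms, Tprop = 100 ms
RTT = 2 * Tprop = 2 * 100 = 200 ms
U = Ttrans / (Ttrans + RTT)
U = 10 / (10 + 200)
U = 10 / 210 = 0.047619
U% = 4.76%

4.76


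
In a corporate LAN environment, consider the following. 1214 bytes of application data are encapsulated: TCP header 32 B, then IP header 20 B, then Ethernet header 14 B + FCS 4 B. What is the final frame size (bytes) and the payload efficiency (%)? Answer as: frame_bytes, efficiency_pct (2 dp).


TCP segment = 1214 + 32 = 1246 B
IP packet = 1246 + 20 = 1266 B
Ethernet frame = 1266 + 14 + 4 = 1284 B
Efficiency = app / frame = 1214 / 1284 = 0.945483 = 94.5483% -> 94.55% (2 dp)

1284, 94.55


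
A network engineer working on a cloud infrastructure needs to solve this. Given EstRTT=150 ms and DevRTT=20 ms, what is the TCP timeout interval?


Given: EstRTT = 150 ms, DevRTT = 20 ms
Timeout = EstRTT + 4 * DevRTT
4 * DevRTT = 4 * 20 = 80
Timeout = 150 + 80 = 230 ms

230


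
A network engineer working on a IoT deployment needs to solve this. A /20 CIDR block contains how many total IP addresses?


Given: CIDR prefix /20
Host bits = 32 - 20 = 12
Total addresses = 2^12 = 4096

4096


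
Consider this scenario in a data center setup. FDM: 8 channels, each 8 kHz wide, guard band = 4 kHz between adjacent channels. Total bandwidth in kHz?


Given: 8 channels, 8 kHz each, guard = 4 kHz
Channel bandwidth = 8 * 8 = 64 kHz
Guard bands = 7 gaps * 4 kHz = 28 kHz
Total = 64 + 28 = 92 kHz

92


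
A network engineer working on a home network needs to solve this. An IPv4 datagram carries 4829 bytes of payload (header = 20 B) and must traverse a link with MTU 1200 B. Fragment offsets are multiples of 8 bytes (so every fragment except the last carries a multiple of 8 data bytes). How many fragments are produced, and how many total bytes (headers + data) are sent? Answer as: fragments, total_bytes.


Max data per non-final fragment = floor((MTU - header)/8)*8 = floor((1200 - 20)/8)*8 = floor(1180/8)*8 = 1176 B
Final fragment needs no 8-byte alignment: it can carry up to MTU - header = 1180 B
Non-final fragments needed = ceil((payload - 1180) / 1176) = ceil(3649/1176) = ceil(3.1029) = 4
Number of fragments = 4 + 1 = 5
Fragment sizes (data): 4 * 1176 B + 125 B (last, 125 <= 1180 OK)
Total bytes sent = payload + n_frags * header = 4829 + 5*20 = 4829 + 100 = 4929 B

5, 4929
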